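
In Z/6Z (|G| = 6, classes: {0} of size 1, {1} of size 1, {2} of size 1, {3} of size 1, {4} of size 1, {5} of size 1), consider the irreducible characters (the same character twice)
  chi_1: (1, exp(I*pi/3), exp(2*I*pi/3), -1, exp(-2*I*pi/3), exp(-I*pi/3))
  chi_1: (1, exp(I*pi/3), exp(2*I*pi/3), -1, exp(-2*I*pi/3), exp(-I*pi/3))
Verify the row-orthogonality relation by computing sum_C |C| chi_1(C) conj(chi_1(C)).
Sum = 6 = |G| = 6; so <chi_1, chi_1> = 1 (norm-1 confirms irreducibility).

Why: Compute term by term over conjugacy classes (|C| * chi_1(C) * conj(chi_1(C))):
  1*(1)*conj(1) + 1*(exp(I*pi/3))*conj(exp(I*pi/3)) + 1*(exp(2*I*pi/3))*conj(exp(2*I*pi/3)) + 1*(-1)*conj(-1) + 1*(exp(-2*I*pi/3))*conj(exp(-2*I*pi/3)) + 1*(exp(-I*pi/3))*conj(exp(-I*pi/3))
  = (1) + (1) + (1) + (1) + (1) + (1)
  = 6.
(Exp terms are combined using exp(i*s)*conj(exp(i*t)) = exp(i*(s-t)), and sums of them are collapsed using the identity that for every m > 1 the m distinct m-th roots of unity sum to 0, e.g. 1 + exp(2*I*pi/3) + exp(-2*I*pi/3) = 0.)
Dividing by |G| = 6 gives 6/6 = 1, matching the row-orthogonality relation <chi_1, chi_1> = [chi_1 = chi_1].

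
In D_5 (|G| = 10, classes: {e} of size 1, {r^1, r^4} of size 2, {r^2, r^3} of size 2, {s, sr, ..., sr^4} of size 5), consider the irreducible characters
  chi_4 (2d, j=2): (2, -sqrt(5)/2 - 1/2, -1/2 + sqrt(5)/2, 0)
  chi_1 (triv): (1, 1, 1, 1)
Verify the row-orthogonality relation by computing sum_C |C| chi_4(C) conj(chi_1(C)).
Sum = 0; so <chi_4, chi_1> = 0 (distinct irreducibles are orthogonal).

Why: Compute term by term over conjugacy classes (|C| * chi_4(C) * conj(chi_1(C))):
  1*(2)*conj(1) + 2*(-sqrt(5)/2 - 1/2)*conj(1) + 2*(-1/2 + sqrt(5)/2)*conj(1) + 5*(0)*conj(1)
  = (2) + (-sqrt(5) - 1) + (-1 + sqrt(5)) + (0)
  = 0.
Dividing by |G| = 10 gives 0/10 = 0, matching the row-orthogonality relation <chi_4, chi_1> = [chi_4 = chi_1].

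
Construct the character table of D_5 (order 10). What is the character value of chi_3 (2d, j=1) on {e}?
Conjugacy classes: {e} of size 1, {r^1, r^4} of size 2, {r^2, r^3} of size 2, {s, sr, ..., sr^4} of size 5.
Character table:
  irrep \ class              {e} (size 1)  {r^1, r^4} (size 2)  {r^2, r^3} (size 2)  {s, sr, ..., sr^4} (size 5)
  chi_1 (triv)               1             1                    1                    1                          
  chi_2 (sign: r->1, s->-1)  1             1                    1                    -1                         
  chi_3 (2d, j=1)            2             -1/2 + sqrt(5)/2     -sqrt(5)/2 - 1/2     0                          
  chi_4 (2d, j=2)            2             -sqrt(5)/2 - 1/2     -1/2 + sqrt(5)/2     0                          

Spot check: chi_3 (2d, j=1) on {e} = 2.

Why: D_5 has order 2*5 = 10 with 4 conjugacy classes, hence 4 irreducibles. Sum of squared dims 1 + 1 + 4 + 4 = 10 = |G|. Linear characters come from the abelianisation; the 2-dimensional irreps have character r^k -> 2*cos(2*pi*j*k/5), reflections -> 0.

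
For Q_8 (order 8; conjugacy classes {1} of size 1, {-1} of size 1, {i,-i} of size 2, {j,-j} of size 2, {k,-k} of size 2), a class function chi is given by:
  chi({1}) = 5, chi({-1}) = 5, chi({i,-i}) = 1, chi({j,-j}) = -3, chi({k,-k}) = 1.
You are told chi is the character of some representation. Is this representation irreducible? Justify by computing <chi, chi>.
Not irreducible (reducible): <chi, chi> = 9 > 1.

Solution. <chi, chi> = (1/|G|) sum_C |C| * |chi(C)|^2 = (1/8)[1*|5|^2 + 1*|5|^2 + 2*|1|^2 + 2*|-3|^2 + 2*|1|^2]
  = (1/8)[(25) + (25) + (2) + (18) + (2)] = 72/8 = 9.
A character is irreducible iff <chi, chi> = 1, so this representation is reducible.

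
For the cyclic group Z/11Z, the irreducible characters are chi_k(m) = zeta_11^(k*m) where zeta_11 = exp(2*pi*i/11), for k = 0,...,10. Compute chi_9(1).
chi_9(1) = zeta_11^9 = exp(-4*I*pi/11)

Working: chi_9(1) = zeta_11^(9*1) = zeta_11^9. Since zeta_11^11 = 1, this equals zeta_11^9 = exp(2*pi*i*9/11) = exp(-4*I*pi/11).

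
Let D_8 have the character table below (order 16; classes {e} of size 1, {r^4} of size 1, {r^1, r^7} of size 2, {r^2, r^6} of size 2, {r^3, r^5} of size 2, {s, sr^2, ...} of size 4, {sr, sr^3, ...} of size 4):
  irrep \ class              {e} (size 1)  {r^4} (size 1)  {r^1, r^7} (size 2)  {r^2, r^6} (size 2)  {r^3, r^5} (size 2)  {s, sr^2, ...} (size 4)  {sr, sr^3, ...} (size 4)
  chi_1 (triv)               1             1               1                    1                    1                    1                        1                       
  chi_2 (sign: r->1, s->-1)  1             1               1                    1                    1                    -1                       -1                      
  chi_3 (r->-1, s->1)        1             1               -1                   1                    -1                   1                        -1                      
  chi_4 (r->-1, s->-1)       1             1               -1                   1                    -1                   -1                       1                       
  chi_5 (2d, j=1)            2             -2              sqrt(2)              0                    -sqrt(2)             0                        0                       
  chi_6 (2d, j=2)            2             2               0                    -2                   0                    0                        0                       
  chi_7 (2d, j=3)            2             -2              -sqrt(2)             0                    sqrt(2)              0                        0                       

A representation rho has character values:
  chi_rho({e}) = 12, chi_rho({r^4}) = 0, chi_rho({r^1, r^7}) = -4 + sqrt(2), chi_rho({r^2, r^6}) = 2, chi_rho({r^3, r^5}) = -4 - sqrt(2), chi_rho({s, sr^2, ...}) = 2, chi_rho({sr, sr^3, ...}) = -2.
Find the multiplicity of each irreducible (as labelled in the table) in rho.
Multiplicities: chi_1: 0, chi_2: 0, chi_3: 3, chi_4: 1, chi_5: 2, chi_6: 1, chi_7: 1.

Proof sketch: Use <chi_rho, chi> = (1/|G|) sum_C |C| * chi_rho(C) * conj(chi(C)) with |G| = 16 for each irreducible chi in the table:
  <chi_rho, chi_1> = (1/16)[1*(12)*conj(1) + 1*(0)*conj(1) + 2*(-4 + sqrt(2))*conj(1) + 2*(2)*conj(1) + 2*(-4 - sqrt(2))*conj(1) + 4*(2)*conj(1) + 4*(-2)*conj(1)]
      = (1/16)[(12) + (0) + (-8 + 2*sqrt(2)) + (4) + (-8 - 2*sqrt(2)) + (8) + (-8)] = 0/16 = 0
  <chi_rho, chi_2> = (1/16)[1*(12)*conj(1) + 1*(0)*conj(1) + 2*(-4 + sqrt(2))*conj(1) + 2*(2)*conj(1) + 2*(-4 - sqrt(2))*conj(1) + 4*(2)*conj(-1) + 4*(-2)*conj(-1)]
      = (1/16)[(12) + (0) + (-8 + 2*sqrt(2)) + (4) + (-8 - 2*sqrt(2)) + (-8) + (8)] = 0/16 = 0
  <chi_rho, chi_3> = (1/16)[1*(12)*conj(1) + 1*(0)*conj(1) + 2*(-4 + sqrt(2))*conj(-1) + 2*(2)*conj(1) + 2*(-4 - sqrt(2))*conj(-1) + 4*(2)*conj(1) + 4*(-2)*conj(-1)]
      = (1/16)[(12) + (0) + (8 - 2*sqrt(2)) + (4) + (2*sqrt(2) + 8) + (8) + (8)] = 48/16 = 3
  <chi_rho, chi_4> = (1/16)[1*(12)*conj(1) + 1*(0)*conj(1) + 2*(-4 + sqrt(2))*conj(-1) + 2*(2)*conj(1) + 2*(-4 - sqrt(2))*conj(-1) + 4*(2)*conj(-1) + 4*(-2)*conj(1)]
      = (1/16)[(12) + (0) + (8 - 2*sqrt(2)) + (4) + (2*sqrt(2) + 8) + (-8) + (-8)] = 16/16 = 1
  <chi_rho, chi_5> = (1/16)[1*(12)*conj(2) + 1*(0)*conj(-2) + 2*(-4 + sqrt(2))*conj(sqrt(2)) + 2*(2)*conj(0) + 2*(-4 - sqrt(2))*conj(-sqrt(2)) + 4*(2)*conj(0) + 4*(-2)*conj(0)]
      = (1/16)[(24) + (0) + (4 - 8*sqrt(2)) + (0) + (4 + 8*sqrt(2)) + (0) + (0)] = 32/16 = 2
  <chi_rho, chi_6> = (1/16)[1*(12)*conj(2) + 1*(0)*conj(2) + 2*(-4 + sqrt(2))*conj(0) + 2*(2)*conj(-2) + 2*(-4 - sqrt(2))*conj(0) + 4*(2)*conj(0) + 4*(-2)*conj(0)]
      = (1/16)[(24) + (0) + (0) + (-8) + (0) + (0) + (0)] = 16/16 = 1
  <chi_rho, chi_7> = (1/16)[1*(12)*conj(2) + 1*(0)*conj(-2) + 2*(-4 + sqrt(2))*conj(-sqrt(2)) + 2*(2)*conj(0) + 2*(-4 - sqrt(2))*conj(sqrt(2)) + 4*(2)*conj(0) + 4*(-2)*conj(0)]
      = (1/16)[(24) + (0) + (-4 + 8*sqrt(2)) + (0) + (-8*sqrt(2) - 4) + (0) + (0)] = 16/16 = 1
Dimension check: dim(rho) = sum (mult * dim) = 0*1 + 0*1 + 3*1 + 1*1 + 2*2 + 1*2 + 1*2 = 12 = chi_rho(e) = 12.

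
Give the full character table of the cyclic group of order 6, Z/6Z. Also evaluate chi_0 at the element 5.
Character table of Z/6Z (irreps indexed chi_0,...,chi_5 with chi_k(m) = zeta_6^(k*m), zeta_6 = exp(2*pi*i/6)):
  irrep \ class  {0} (size 1)  {1} (size 1)    {2} (size 1)    {3} (size 1)  {4} (size 1)    {5} (size 1)  
  chi_0          1             1               1               1             1               1             
  chi_1          1             exp(I*pi/3)     exp(2*I*pi/3)   -1            exp(-2*I*pi/3)  exp(-I*pi/3)  
  chi_2          1             exp(2*I*pi/3)   exp(-2*I*pi/3)  1             exp(2*I*pi/3)   exp(-2*I*pi/3)
  chi_3          1             -1              1               -1            1               -1            
  chi_4          1             exp(-2*I*pi/3)  exp(2*I*pi/3)   1             exp(-2*I*pi/3)  exp(2*I*pi/3) 
  chi_5          1             exp(-I*pi/3)    exp(-2*I*pi/3)  -1            exp(2*I*pi/3)   exp(I*pi/3)   

Spot check: chi_0(5) = zeta_6^(0*5) = zeta_6^0 = 1.

Z/6Z is abelian, so all 6 irreducible complex representations are 1-dimensional. They are given by chi_k(m) = zeta_6^(k*m) for k = 0,...,5. Row orthogonality: sum_m chi_k(m) conj(chi_l(m)) = 6 * [k = l].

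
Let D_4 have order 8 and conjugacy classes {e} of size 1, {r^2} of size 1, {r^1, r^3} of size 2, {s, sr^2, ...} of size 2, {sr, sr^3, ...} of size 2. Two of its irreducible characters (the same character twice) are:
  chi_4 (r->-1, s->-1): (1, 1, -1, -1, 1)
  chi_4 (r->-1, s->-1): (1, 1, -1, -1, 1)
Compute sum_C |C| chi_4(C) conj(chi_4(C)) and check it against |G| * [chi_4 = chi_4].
Sum = 8 = |G| = 8; so <chi_4, chi_4> = 1 (norm-1 confirms irreducibility).

Proof sketch: Compute term by term over conjugacy classes (|C| * chi_4(C) * conj(chi_4(C))):
  1*(1)*conj(1) + 1*(1)*conj(1) + 2*(-1)*conj(-1) + 2*(-1)*conj(-1) + 2*(1)*conj(1)
  = (1) + (1) + (2) + (2) + (2)
  = 8.
Dividing by |G| = 8 gives 8/8 = 1, matching the row-orthogonality relation <chi_4, chi_4> = [chi_4 = chi_4].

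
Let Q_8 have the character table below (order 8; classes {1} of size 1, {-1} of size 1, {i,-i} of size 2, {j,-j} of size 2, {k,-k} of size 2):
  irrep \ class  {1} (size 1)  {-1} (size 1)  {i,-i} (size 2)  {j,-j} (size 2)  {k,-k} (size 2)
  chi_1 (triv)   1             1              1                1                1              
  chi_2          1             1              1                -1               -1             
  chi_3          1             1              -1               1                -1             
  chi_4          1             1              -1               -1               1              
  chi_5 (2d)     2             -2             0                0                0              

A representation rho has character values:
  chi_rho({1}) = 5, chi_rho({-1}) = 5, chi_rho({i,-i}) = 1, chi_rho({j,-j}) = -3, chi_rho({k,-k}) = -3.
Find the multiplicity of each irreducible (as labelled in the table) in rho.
Multiplicities: chi_1: 0, chi_2: 3, chi_3: 1, chi_4: 1, chi_5: 0.

Explanation: Use <chi_rho, chi> = (1/|G|) sum_C |C| * chi_rho(C) * conj(chi(C)) with |G| = 8 for each irreducible chi in the table:
  <chi_rho, chi_1> = (1/8)[1*(5)*conj(1) + 1*(5)*conj(1) + 2*(1)*conj(1) + 2*(-3)*conj(1) + 2*(-3)*conj(1)]
      = (1/8)[(5) + (5) + (2) + (-6) + (-6)] = 0/8 = 0
  <chi_rho, chi_2> = (1/8)[1*(5)*conj(1) + 1*(5)*conj(1) + 2*(1)*conj(1) + 2*(-3)*conj(-1) + 2*(-3)*conj(-1)]
      = (1/8)[(5) + (5) + (2) + (6) + (6)] = 24/8 = 3
  <chi_rho, chi_3> = (1/8)[1*(5)*conj(1) + 1*(5)*conj(1) + 2*(1)*conj(-1) + 2*(-3)*conj(1) + 2*(-3)*conj(-1)]
      = (1/8)[(5) + (5) + (-2) + (-6) + (6)] = 8/8 = 1
  <chi_rho, chi_4> = (1/8)[1*(5)*conj(1) + 1*(5)*conj(1) + 2*(1)*conj(-1) + 2*(-3)*conj(-1) + 2*(-3)*conj(1)]
      = (1/8)[(5) + (5) + (-2) + (6) + (-6)] = 8/8 = 1
  <chi_rho, chi_5> = (1/8)[1*(5)*conj(2) + 1*(5)*conj(-2) + 2*(1)*conj(0) + 2*(-3)*conj(0) + 2*(-3)*conj(0)]
      = (1/8)[(10) + (-10) + (0) + (0) + (0)] = 0/8 = 0
Dimension check: dim(rho) = sum (mult * dim) = 0*1 + 3*1 + 1*1 + 1*1 + 0*2 = 5 = chi_rho(e) = 5.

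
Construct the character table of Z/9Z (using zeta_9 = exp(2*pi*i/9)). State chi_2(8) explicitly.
Character table of Z/9Z (irreps indexed chi_0,...,chi_8 with chi_k(m) = zeta_9^(k*m), zeta_9 = exp(2*pi*i/9)):
  irrep \ class  {0} (size 1)  {1} (size 1)    {2} (size 1)    {3} (size 1)    {4} (size 1)    {5} (size 1)    {6} (size 1)    {7} (size 1)    {8} (size 1)  
  chi_0          1             1               1               1               1               1               1               1               1             
  chi_1          1             exp(2*I*pi/9)   exp(4*I*pi/9)   exp(2*I*pi/3)   exp(8*I*pi/9)   exp(-8*I*pi/9)  exp(-2*I*pi/3)  exp(-4*I*pi/9)  exp(-2*I*pi/9)
  chi_2          1             exp(4*I*pi/9)   exp(8*I*pi/9)   exp(-2*I*pi/3)  exp(-2*I*pi/9)  exp(2*I*pi/9)   exp(2*I*pi/3)   exp(-8*I*pi/9)  exp(-4*I*pi/9)
  chi_3          1             exp(2*I*pi/3)   exp(-2*I*pi/3)  1               exp(2*I*pi/3)   exp(-2*I*pi/3)  1               exp(2*I*pi/3)   exp(-2*I*pi/3)
  chi_4          1             exp(8*I*pi/9)   exp(-2*I*pi/9)  exp(2*I*pi/3)   exp(-4*I*pi/9)  exp(4*I*pi/9)   exp(-2*I*pi/3)  exp(2*I*pi/9)   exp(-8*I*pi/9)
  chi_5          1             exp(-8*I*pi/9)  exp(2*I*pi/9)   exp(-2*I*pi/3)  exp(4*I*pi/9)   exp(-4*I*pi/9)  exp(2*I*pi/3)   exp(-2*I*pi/9)  exp(8*I*pi/9) 
  chi_6          1             exp(-2*I*pi/3)  exp(2*I*pi/3)   1               exp(-2*I*pi/3)  exp(2*I*pi/3)   1               exp(-2*I*pi/3)  exp(2*I*pi/3) 
  chi_7          1             exp(-4*I*pi/9)  exp(-8*I*pi/9)  exp(2*I*pi/3)   exp(2*I*pi/9)   exp(-2*I*pi/9)  exp(-2*I*pi/3)  exp(8*I*pi/9)   exp(4*I*pi/9) 
  chi_8          1             exp(-2*I*pi/9)  exp(-4*I*pi/9)  exp(-2*I*pi/3)  exp(-8*I*pi/9)  exp(8*I*pi/9)   exp(2*I*pi/3)   exp(4*I*pi/9)   exp(2*I*pi/9) 

Spot check: chi_2(8) = zeta_9^(2*8) = zeta_9^16 = exp(-4*I*pi/9).

Working: Z/9Z is abelian, so all 9 irreducible complex representations are 1-dimensional. They are given by chi_k(m) = zeta_9^(k*m) for k = 0,...,8. Row orthogonality: sum_m chi_k(m) conj(chi_l(m)) = 9 * [k = l].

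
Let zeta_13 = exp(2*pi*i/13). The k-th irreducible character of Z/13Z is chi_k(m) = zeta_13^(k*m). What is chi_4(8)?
chi_4(8) = zeta_13^32 = exp(12*I*pi/13)

Proof sketch: chi_4(8) = zeta_13^(4*8) = zeta_13^32. Since zeta_13^13 = 1, this equals zeta_13^6 = exp(2*pi*i*6/13) = exp(12*I*pi/13).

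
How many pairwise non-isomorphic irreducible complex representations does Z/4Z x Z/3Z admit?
12

The number of irreducible complex representations of a finite group equals its number of conjugacy classes. Z/4Z x Z/3Z is abelian of order 12, so every element is its own conjugacy class: 12 classes, so Z/4Z x Z/3Z (order 12) has exactly 12 irreducible complex representations.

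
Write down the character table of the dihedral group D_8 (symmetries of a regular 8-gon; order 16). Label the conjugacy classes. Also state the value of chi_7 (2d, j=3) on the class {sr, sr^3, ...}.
Conjugacy classes: {e} of size 1, {r^4} of size 1, {r^1, r^7} of size 2, {r^2, r^6} of size 2, {r^3, r^5} of size 2, {s, sr^2, ...} of size 4, {sr, sr^3, ...} of size 4.
Character table:
  irrep \ class              {e} (size 1)  {r^4} (size 1)  {r^1, r^7} (size 2)  {r^2, r^6} (size 2)  {r^3, r^5} (size 2)  {s, sr^2, ...} (size 4)  {sr, sr^3, ...} (size 4)
  chi_1 (triv)               1             1               1                    1                    1                    1                        1                       
  chi_2 (sign: r->1, s->-1)  1             1               1                    1                    1                    -1                       -1                      
  chi_3 (r->-1, s->1)        1             1               -1                   1                    -1                   1                        -1                      
  chi_4 (r->-1, s->-1)       1             1               -1                   1                    -1                   -1                       1                       
  chi_5 (2d, j=1)            2             -2              sqrt(2)              0                    -sqrt(2)             0                        0                       
  chi_6 (2d, j=2)            2             2               0                    -2                   0                    0                        0                       
  chi_7 (2d, j=3)            2             -2              -sqrt(2)             0                    sqrt(2)              0                        0                       

Spot check: chi_7 (2d, j=3) on {sr, sr^3, ...} = 0.

Solution. D_8 has order 2*8 = 16 with 7 conjugacy classes, hence 7 irreducibles. Sum of squared dims 1 + 1 + 1 + 1 + 4 + 4 + 4 = 16 = |G|. Linear characters come from the abelianisation; the 2-dimensional irreps have character r^k -> 2*cos(2*pi*j*k/8), reflections -> 0.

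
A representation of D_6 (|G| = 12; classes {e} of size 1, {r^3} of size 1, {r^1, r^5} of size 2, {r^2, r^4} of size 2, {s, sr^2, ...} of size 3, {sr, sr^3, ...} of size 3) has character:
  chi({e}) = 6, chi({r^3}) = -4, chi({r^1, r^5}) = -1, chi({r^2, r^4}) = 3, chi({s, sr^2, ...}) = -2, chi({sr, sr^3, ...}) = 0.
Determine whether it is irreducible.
Not irreducible (reducible): <chi, chi> = 7 > 1.

Proof sketch: <chi, chi> = (1/|G|) sum_C |C| * |chi(C)|^2 = (1/12)[1*|6|^2 + 1*|-4|^2 + 2*|-1|^2 + 2*|3|^2 + 3*|-2|^2 + 3*|0|^2]
  = (1/12)[(36) + (16) + (2) + (18) + (12) + (0)] = 84/12 = 7.
A character is irreducible iff <chi, chi> = 1, so this representation is reducible.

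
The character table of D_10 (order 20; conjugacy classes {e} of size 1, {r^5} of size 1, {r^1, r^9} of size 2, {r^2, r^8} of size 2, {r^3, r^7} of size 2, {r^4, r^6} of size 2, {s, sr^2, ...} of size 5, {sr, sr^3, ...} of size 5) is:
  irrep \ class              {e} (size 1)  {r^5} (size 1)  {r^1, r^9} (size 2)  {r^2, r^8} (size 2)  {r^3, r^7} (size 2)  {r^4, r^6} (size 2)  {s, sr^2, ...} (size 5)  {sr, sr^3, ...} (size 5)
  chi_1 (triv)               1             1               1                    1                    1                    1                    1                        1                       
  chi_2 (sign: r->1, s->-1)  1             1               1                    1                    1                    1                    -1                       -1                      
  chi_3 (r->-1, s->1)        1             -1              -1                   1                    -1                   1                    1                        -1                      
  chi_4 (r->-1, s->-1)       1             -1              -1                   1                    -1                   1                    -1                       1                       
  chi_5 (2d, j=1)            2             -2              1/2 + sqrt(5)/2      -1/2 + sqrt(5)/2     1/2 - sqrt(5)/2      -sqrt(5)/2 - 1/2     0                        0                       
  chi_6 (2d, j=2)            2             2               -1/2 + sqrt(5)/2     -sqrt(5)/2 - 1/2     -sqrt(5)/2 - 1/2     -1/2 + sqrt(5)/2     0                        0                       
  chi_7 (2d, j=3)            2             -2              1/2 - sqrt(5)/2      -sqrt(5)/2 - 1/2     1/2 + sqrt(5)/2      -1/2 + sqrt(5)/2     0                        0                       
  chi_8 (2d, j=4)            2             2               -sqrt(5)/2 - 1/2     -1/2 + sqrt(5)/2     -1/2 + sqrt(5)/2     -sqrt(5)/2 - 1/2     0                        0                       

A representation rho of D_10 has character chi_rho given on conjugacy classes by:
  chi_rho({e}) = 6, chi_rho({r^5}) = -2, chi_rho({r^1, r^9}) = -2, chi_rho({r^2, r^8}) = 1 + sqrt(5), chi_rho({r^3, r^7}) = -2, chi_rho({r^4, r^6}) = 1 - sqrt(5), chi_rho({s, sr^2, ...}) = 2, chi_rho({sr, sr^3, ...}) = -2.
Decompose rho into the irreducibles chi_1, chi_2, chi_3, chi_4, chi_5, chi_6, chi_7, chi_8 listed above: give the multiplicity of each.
Multiplicities: chi_1: 0, chi_2: 0, chi_3: 2, chi_4: 0, chi_5: 1, chi_6: 0, chi_7: 0, chi_8: 1.

Derivation: Use <chi_rho, chi> = (1/|G|) sum_C |C| * chi_rho(C) * conj(chi(C)) with |G| = 20 for each irreducible chi in the table:
  <chi_rho, chi_1> = (1/20)[1*(6)*conj(1) + 1*(-2)*conj(1) + 2*(-2)*conj(1) + 2*(1 + sqrt(5))*conj(1) + 2*(-2)*conj(1) + 2*(1 - sqrt(5))*conj(1) + 5*(2)*conj(1) + 5*(-2)*conj(1)]
      = (1/20)[(6) + (-2) + (-4) + (2 + 2*sqrt(5)) + (-4) + (2 - 2*sqrt(5)) + (10) + (-10)] = 0/20 = 0
  <chi_rho, chi_2> = (1/20)[1*(6)*conj(1) + 1*(-2)*conj(1) + 2*(-2)*conj(1) + 2*(1 + sqrt(5))*conj(1) + 2*(-2)*conj(1) + 2*(1 - sqrt(5))*conj(1) + 5*(2)*conj(-1) + 5*(-2)*conj(-1)]
      = (1/20)[(6) + (-2) + (-4) + (2 + 2*sqrt(5)) + (-4) + (2 - 2*sqrt(5)) + (-10) + (10)] = 0/20 = 0
  <chi_rho, chi_3> = (1/20)[1*(6)*conj(1) + 1*(-2)*conj(-1) + 2*(-2)*conj(-1) + 2*(1 + sqrt(5))*conj(1) + 2*(-2)*conj(-1) + 2*(1 - sqrt(5))*conj(1) + 5*(2)*conj(1) + 5*(-2)*conj(-1)]
      = (1/20)[(6) + (2) + (4) + (2 + 2*sqrt(5)) + (4) + (2 - 2*sqrt(5)) + (10) + (10)] = 40/20 = 2
  <chi_rho, chi_4> = (1/20)[1*(6)*conj(1) + 1*(-2)*conj(-1) + 2*(-2)*conj(-1) + 2*(1 + sqrt(5))*conj(1) + 2*(-2)*conj(-1) + 2*(1 - sqrt(5))*conj(1) + 5*(2)*conj(-1) + 5*(-2)*conj(1)]
      = (1/20)[(6) + (2) + (4) + (2 + 2*sqrt(5)) + (4) + (2 - 2*sqrt(5)) + (-10) + (-10)] = 0/20 = 0
  <chi_rho, chi_5> = (1/20)[1*(6)*conj(2) + 1*(-2)*conj(-2) + 2*(-2)*conj(1/2 + sqrt(5)/2) + 2*(1 + sqrt(5))*conj(-1/2 + sqrt(5)/2) + 2*(-2)*conj(1/2 - sqrt(5)/2) + 2*(1 - sqrt(5))*conj(-sqrt(5)/2 - 1/2) + 5*(2)*conj(0) + 5*(-2)*conj(0)]
      = (1/20)[(12) + (4) + (-2*sqrt(5) - 2) + (4) + (-2 + 2*sqrt(5)) + (4) + (0) + (0)] = 20/20 = 1
  <chi_rho, chi_6> = (1/20)[1*(6)*conj(2) + 1*(-2)*conj(2) + 2*(-2)*conj(-1/2 + sqrt(5)/2) + 2*(1 + sqrt(5))*conj(-sqrt(5)/2 - 1/2) + 2*(-2)*conj(-sqrt(5)/2 - 1/2) + 2*(1 - sqrt(5))*conj(-1/2 + sqrt(5)/2) + 5*(2)*conj(0) + 5*(-2)*conj(0)]
      = (1/20)[(12) + (-4) + (2 - 2*sqrt(5)) + (-6 - 2*sqrt(5)) + (2 + 2*sqrt(5)) + (-6 + 2*sqrt(5)) + (0) + (0)] = 0/20 = 0
  <chi_rho, chi_7> = (1/20)[1*(6)*conj(2) + 1*(-2)*conj(-2) + 2*(-2)*conj(1/2 - sqrt(5)/2) + 2*(1 + sqrt(5))*conj(-sqrt(5)/2 - 1/2) + 2*(-2)*conj(1/2 + sqrt(5)/2) + 2*(1 - sqrt(5))*conj(-1/2 + sqrt(5)/2) + 5*(2)*conj(0) + 5*(-2)*conj(0)]
      = (1/20)[(12) + (4) + (-2 + 2*sqrt(5)) + (-6 - 2*sqrt(5)) + (-2*sqrt(5) - 2) + (-6 + 2*sqrt(5)) + (0) + (0)] = 0/20 = 0
  <chi_rho, chi_8> = (1/20)[1*(6)*conj(2) + 1*(-2)*conj(2) + 2*(-2)*conj(-sqrt(5)/2 - 1/2) + 2*(1 + sqrt(5))*conj(-1/2 + sqrt(5)/2) + 2*(-2)*conj(-1/2 + sqrt(5)/2) + 2*(1 - sqrt(5))*conj(-sqrt(5)/2 - 1/2) + 5*(2)*conj(0) + 5*(-2)*conj(0)]
      = (1/20)[(12) + (-4) + (2 + 2*sqrt(5)) + (4) + (2 - 2*sqrt(5)) + (4) + (0) + (0)] = 20/20 = 1
Dimension check: dim(rho) = sum (mult * dim) = 0*1 + 0*1 + 2*1 + 0*1 + 1*2 + 0*2 + 0*2 + 1*2 = 6 = chi_rho(e) = 6.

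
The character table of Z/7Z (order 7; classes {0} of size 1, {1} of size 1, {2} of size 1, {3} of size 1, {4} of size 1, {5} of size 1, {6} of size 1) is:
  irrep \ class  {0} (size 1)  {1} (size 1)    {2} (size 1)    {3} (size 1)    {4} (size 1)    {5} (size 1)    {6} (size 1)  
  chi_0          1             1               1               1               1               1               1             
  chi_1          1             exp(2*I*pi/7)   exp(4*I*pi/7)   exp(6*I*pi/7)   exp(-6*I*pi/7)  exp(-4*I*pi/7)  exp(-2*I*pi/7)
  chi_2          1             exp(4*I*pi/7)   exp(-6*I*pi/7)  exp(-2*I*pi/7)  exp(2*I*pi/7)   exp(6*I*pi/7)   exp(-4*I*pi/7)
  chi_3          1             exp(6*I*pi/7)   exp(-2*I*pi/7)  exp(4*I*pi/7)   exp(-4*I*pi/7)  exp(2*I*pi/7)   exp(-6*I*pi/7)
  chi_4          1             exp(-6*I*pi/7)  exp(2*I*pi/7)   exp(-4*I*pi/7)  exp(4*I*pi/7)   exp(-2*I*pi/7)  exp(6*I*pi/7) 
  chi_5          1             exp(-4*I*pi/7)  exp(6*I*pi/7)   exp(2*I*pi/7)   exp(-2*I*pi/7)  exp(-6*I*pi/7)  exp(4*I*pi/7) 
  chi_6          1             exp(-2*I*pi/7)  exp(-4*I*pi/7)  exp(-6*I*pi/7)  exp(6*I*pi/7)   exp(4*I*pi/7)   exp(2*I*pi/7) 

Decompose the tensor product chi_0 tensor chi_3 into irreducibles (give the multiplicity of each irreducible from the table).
chi_0 tensor chi_3 = chi_3 (all other irreducibles have multiplicity 0).

Derivation: The character of a tensor product is the pointwise product (chi_0 * chi_3)(C) = chi_0(C) * chi_3(C):
  {0}: (1)*(1), {1}: (1)*(exp(6*I*pi/7)), {2}: (1)*(exp(-2*I*pi/7)), {3}: (1)*(exp(4*I*pi/7)), {4}: (1)*(exp(-4*I*pi/7)), {5}: (1)*(exp(2*I*pi/7)), {6}: (1)*(exp(-6*I*pi/7))
so (chi_0 * chi_3) takes values
  {0} -> 1, {1} -> exp(6*I*pi/7), {2} -> exp(-2*I*pi/7), {3} -> exp(4*I*pi/7), {4} -> exp(-4*I*pi/7), {5} -> exp(2*I*pi/7), {6} -> exp(-6*I*pi/7).
Now take the inner product of this character with each irreducible chi from the table, <chi_0*chi_3, chi> = (1/7) sum_C |C| (chi_0*chi_3)(C) conj(chi(C)):
  <chi_0*chi_3, chi_0> = (1/7)[1*(1)*conj(1) + 1*(exp(6*I*pi/7))*conj(1) + 1*(exp(-2*I*pi/7))*conj(1) + 1*(exp(4*I*pi/7))*conj(1) + 1*(exp(-4*I*pi/7))*conj(1) + 1*(exp(2*I*pi/7))*conj(1) + 1*(exp(-6*I*pi/7))*conj(1)]
      = (1/7)[(1) + (exp(6*I*pi/7)) + (exp(-2*I*pi/7)) + (exp(4*I*pi/7)) + (exp(-4*I*pi/7)) + (exp(2*I*pi/7)) + (exp(-6*I*pi/7))] = 0/7 = 0
  <chi_0*chi_3, chi_1> = (1/7)[1*(1)*conj(1) + 1*(exp(6*I*pi/7))*conj(exp(2*I*pi/7)) + 1*(exp(-2*I*pi/7))*conj(exp(4*I*pi/7)) + 1*(exp(4*I*pi/7))*conj(exp(6*I*pi/7)) + 1*(exp(-4*I*pi/7))*conj(exp(-6*I*pi/7)) + 1*(exp(2*I*pi/7))*conj(exp(-4*I*pi/7)) + 1*(exp(-6*I*pi/7))*conj(exp(-2*I*pi/7))]
      = (1/7)[(1) + (exp(4*I*pi/7)) + (exp(-6*I*pi/7)) + (exp(-2*I*pi/7)) + (exp(2*I*pi/7)) + (exp(6*I*pi/7)) + (exp(-4*I*pi/7))] = 0/7 = 0
  <chi_0*chi_3, chi_2> = (1/7)[1*(1)*conj(1) + 1*(exp(6*I*pi/7))*conj(exp(4*I*pi/7)) + 1*(exp(-2*I*pi/7))*conj(exp(-6*I*pi/7)) + 1*(exp(4*I*pi/7))*conj(exp(-2*I*pi/7)) + 1*(exp(-4*I*pi/7))*conj(exp(2*I*pi/7)) + 1*(exp(2*I*pi/7))*conj(exp(6*I*pi/7)) + 1*(exp(-6*I*pi/7))*conj(exp(-4*I*pi/7))]
      = (1/7)[(1) + (exp(2*I*pi/7)) + (exp(4*I*pi/7)) + (exp(6*I*pi/7)) + (exp(-6*I*pi/7)) + (exp(-4*I*pi/7)) + (exp(-2*I*pi/7))] = 0/7 = 0
  <chi_0*chi_3, chi_3> = (1/7)[1*(1)*conj(1) + 1*(exp(6*I*pi/7))*conj(exp(6*I*pi/7)) + 1*(exp(-2*I*pi/7))*conj(exp(-2*I*pi/7)) + 1*(exp(4*I*pi/7))*conj(exp(4*I*pi/7)) + 1*(exp(-4*I*pi/7))*conj(exp(-4*I*pi/7)) + 1*(exp(2*I*pi/7))*conj(exp(2*I*pi/7)) + 1*(exp(-6*I*pi/7))*conj(exp(-6*I*pi/7))]
      = (1/7)[(1) + (1) + (1) + (1) + (1) + (1) + (1)] = 7/7 = 1
  <chi_0*chi_3, chi_4> = (1/7)[1*(1)*conj(1) + 1*(exp(6*I*pi/7))*conj(exp(-6*I*pi/7)) + 1*(exp(-2*I*pi/7))*conj(exp(2*I*pi/7)) + 1*(exp(4*I*pi/7))*conj(exp(-4*I*pi/7)) + 1*(exp(-4*I*pi/7))*conj(exp(4*I*pi/7)) + 1*(exp(2*I*pi/7))*conj(exp(-2*I*pi/7)) + 1*(exp(-6*I*pi/7))*conj(exp(6*I*pi/7))]
      = (1/7)[(1) + (exp(-2*I*pi/7)) + (exp(-4*I*pi/7)) + (exp(-6*I*pi/7)) + (exp(6*I*pi/7)) + (exp(4*I*pi/7)) + (exp(2*I*pi/7))] = 0/7 = 0
  <chi_0*chi_3, chi_5> = (1/7)[1*(1)*conj(1) + 1*(exp(6*I*pi/7))*conj(exp(-4*I*pi/7)) + 1*(exp(-2*I*pi/7))*conj(exp(6*I*pi/7)) + 1*(exp(4*I*pi/7))*conj(exp(2*I*pi/7)) + 1*(exp(-4*I*pi/7))*conj(exp(-2*I*pi/7)) + 1*(exp(2*I*pi/7))*conj(exp(-6*I*pi/7)) + 1*(exp(-6*I*pi/7))*conj(exp(4*I*pi/7))]
      = (1/7)[(1) + (exp(-4*I*pi/7)) + (exp(6*I*pi/7)) + (exp(2*I*pi/7)) + (exp(-2*I*pi/7)) + (exp(-6*I*pi/7)) + (exp(4*I*pi/7))] = 0/7 = 0
  <chi_0*chi_3, chi_6> = (1/7)[1*(1)*conj(1) + 1*(exp(6*I*pi/7))*conj(exp(-2*I*pi/7)) + 1*(exp(-2*I*pi/7))*conj(exp(-4*I*pi/7)) + 1*(exp(4*I*pi/7))*conj(exp(-6*I*pi/7)) + 1*(exp(-4*I*pi/7))*conj(exp(6*I*pi/7)) + 1*(exp(2*I*pi/7))*conj(exp(4*I*pi/7)) + 1*(exp(-6*I*pi/7))*conj(exp(2*I*pi/7))]
      = (1/7)[(1) + (exp(-6*I*pi/7)) + (exp(2*I*pi/7)) + (exp(-4*I*pi/7)) + (exp(4*I*pi/7)) + (exp(-2*I*pi/7)) + (exp(6*I*pi/7))] = 0/7 = 0
(Exp terms are combined using exp(i*s)*conj(exp(i*t)) = exp(i*(s-t)), and sums of them are collapsed using the identity that for every m > 1 the m distinct m-th roots of unity sum to 0, e.g. 1 + exp(2*I*pi/3) + exp(-2*I*pi/3) = 0.)
Hence the multiplicities are chi_3: 1. Dimension check: dim(chi_0)*dim(chi_3) = 1*1 = 1 and sum (mult * dim) = 1*1 = 1.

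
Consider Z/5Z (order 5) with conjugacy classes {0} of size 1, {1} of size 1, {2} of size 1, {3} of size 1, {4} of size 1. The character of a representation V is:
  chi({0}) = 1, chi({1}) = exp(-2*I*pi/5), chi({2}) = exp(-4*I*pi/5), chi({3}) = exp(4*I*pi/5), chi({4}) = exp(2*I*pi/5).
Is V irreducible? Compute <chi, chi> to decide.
Irreducible: <chi, chi> = 1.

Argument: <chi, chi> = (1/|G|) sum_C |C| * |chi(C)|^2 = (1/5)[1*|1|^2 + 1*|exp(-2*I*pi/5)|^2 + 1*|exp(-4*I*pi/5)|^2 + 1*|exp(4*I*pi/5)|^2 + 1*|exp(2*I*pi/5)|^2]
  = (1/5)[(1) + (1) + (1) + (1) + (1)] = 5/5 = 1.
(Exp terms are combined using exp(i*s)*conj(exp(i*t)) = exp(i*(s-t)), and sums of them are collapsed using the identity that for every m > 1 the m distinct m-th roots of unity sum to 0, e.g. 1 + exp(2*I*pi/3) + exp(-2*I*pi/3) = 0.)
A character is irreducible iff <chi, chi> = 1, so this representation is irreducible.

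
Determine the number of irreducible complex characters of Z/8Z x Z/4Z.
32

Reasoning: The number of irreducible complex representations of a finite group equals its number of conjugacy classes. Z/8Z x Z/4Z is abelian of order 32, so every element is its own conjugacy class: 32 classes, so Z/8Z x Z/4Z (order 32) has exactly 32 irreducible complex representations.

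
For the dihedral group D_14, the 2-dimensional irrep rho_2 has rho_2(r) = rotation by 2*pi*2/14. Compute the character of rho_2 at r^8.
chi_{rho_2}(r^8) = 2*cos(2*pi*2*8/14) = 2*cos(16*pi/7)

Proof sketch: rho_2(r^8) is rotation by angle 2*pi*2*8/14, whose trace is 2*cos(2*pi*2*8/14) = 2*cos(16*pi/7).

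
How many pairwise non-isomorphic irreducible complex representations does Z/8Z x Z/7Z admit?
56

Details: The number of irreducible complex representations of a finite group equals its number of conjugacy classes. Z/8Z x Z/7Z is abelian of order 56, so every element is its own conjugacy class: 56 classes, so Z/8Z x Z/7Z (order 56) has exactly 56 irreducible complex representations.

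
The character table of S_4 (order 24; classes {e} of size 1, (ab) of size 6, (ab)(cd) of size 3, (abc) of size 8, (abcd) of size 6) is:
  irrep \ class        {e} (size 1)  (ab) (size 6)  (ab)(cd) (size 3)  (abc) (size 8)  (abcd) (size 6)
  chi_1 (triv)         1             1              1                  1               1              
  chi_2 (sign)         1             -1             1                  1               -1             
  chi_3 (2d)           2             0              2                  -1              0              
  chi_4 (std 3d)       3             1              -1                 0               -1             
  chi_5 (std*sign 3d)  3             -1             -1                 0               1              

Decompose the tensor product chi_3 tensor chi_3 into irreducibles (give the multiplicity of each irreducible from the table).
chi_3 tensor chi_3 = chi_1 + chi_2 + chi_3 (all other irreducibles have multiplicity 0).

The character of a tensor product is the pointwise product (chi_3 * chi_3)(C) = chi_3(C) * chi_3(C):
  {e}: (2)*(2), (ab): (0)*(0), (ab)(cd): (2)*(2), (abc): (-1)*(-1), (abcd): (0)*(0)
so (chi_3 * chi_3) takes values
  {e} -> 4, (ab) -> 0, (ab)(cd) -> 4, (abc) -> 1, (abcd) -> 0.
Now take the inner product of this character with each irreducible chi from the table, <chi_3*chi_3, chi> = (1/24) sum_C |C| (chi_3*chi_3)(C) conj(chi(C)):
  <chi_3*chi_3, chi_1> = (1/24)[1*(4)*conj(1) + 6*(0)*conj(1) + 3*(4)*conj(1) + 8*(1)*conj(1) + 6*(0)*conj(1)]
      = (1/24)[(4) + (0) + (12) + (8) + (0)] = 24/24 = 1
  <chi_3*chi_3, chi_2> = (1/24)[1*(4)*conj(1) + 6*(0)*conj(-1) + 3*(4)*conj(1) + 8*(1)*conj(1) + 6*(0)*conj(-1)]
      = (1/24)[(4) + (0) + (12) + (8) + (0)] = 24/24 = 1
  <chi_3*chi_3, chi_3> = (1/24)[1*(4)*conj(2) + 6*(0)*conj(0) + 3*(4)*conj(2) + 8*(1)*conj(-1) + 6*(0)*conj(0)]
      = (1/24)[(8) + (0) + (24) + (-8) + (0)] = 24/24 = 1
  <chi_3*chi_3, chi_4> = (1/24)[1*(4)*conj(3) + 6*(0)*conj(1) + 3*(4)*conj(-1) + 8*(1)*conj(0) + 6*(0)*conj(-1)]
      = (1/24)[(12) + (0) + (-12) + (0) + (0)] = 0/24 = 0
  <chi_3*chi_3, chi_5> = (1/24)[1*(4)*conj(3) + 6*(0)*conj(-1) + 3*(4)*conj(-1) + 8*(1)*conj(0) + 6*(0)*conj(1)]
      = (1/24)[(12) + (0) + (-12) + (0) + (0)] = 0/24 = 0
Hence the multiplicities are chi_1: 1, chi_2: 1, chi_3: 1. Dimension check: dim(chi_3)*dim(chi_3) = 2*2 = 4 and sum (mult * dim) = 1*1 + 1*1 + 1*2 = 4.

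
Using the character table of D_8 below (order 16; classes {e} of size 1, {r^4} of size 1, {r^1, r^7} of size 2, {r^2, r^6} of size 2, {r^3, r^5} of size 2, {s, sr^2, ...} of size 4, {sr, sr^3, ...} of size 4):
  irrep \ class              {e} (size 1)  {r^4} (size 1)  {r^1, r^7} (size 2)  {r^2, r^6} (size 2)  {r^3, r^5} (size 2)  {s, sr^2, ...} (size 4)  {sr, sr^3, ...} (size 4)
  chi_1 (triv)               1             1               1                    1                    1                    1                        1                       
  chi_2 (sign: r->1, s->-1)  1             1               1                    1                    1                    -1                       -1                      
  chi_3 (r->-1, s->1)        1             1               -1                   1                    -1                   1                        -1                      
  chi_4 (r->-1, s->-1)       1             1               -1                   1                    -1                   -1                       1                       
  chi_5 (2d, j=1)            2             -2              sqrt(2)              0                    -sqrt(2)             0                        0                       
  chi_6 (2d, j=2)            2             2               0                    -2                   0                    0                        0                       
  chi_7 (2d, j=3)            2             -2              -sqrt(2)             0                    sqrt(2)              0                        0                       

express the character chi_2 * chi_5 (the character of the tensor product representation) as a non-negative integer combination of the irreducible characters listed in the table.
chi_2 tensor chi_5 = chi_5 (all other irreducibles have multiplicity 0).

Derivation: The character of a tensor product is the pointwise product (chi_2 * chi_5)(C) = chi_2(C) * chi_5(C):
  {e}: (1)*(2), {r^4}: (1)*(-2), {r^1, r^7}: (1)*(sqrt(2)), {r^2, r^6}: (1)*(0), {r^3, r^5}: (1)*(-sqrt(2)), {s, sr^2, ...}: (-1)*(0), {sr, sr^3, ...}: (-1)*(0)
so (chi_2 * chi_5) takes values
  {e} -> 2, {r^4} -> -2, {r^1, r^7} -> sqrt(2), {r^2, r^6} -> 0, {r^3, r^5} -> -sqrt(2), {s, sr^2, ...} -> 0, {sr, sr^3, ...} -> 0.
Now take the inner product of this character with each irreducible chi from the table, <chi_2*chi_5, chi> = (1/16) sum_C |C| (chi_2*chi_5)(C) conj(chi(C)):
  <chi_2*chi_5, chi_1> = (1/16)[1*(2)*conj(1) + 1*(-2)*conj(1) + 2*(sqrt(2))*conj(1) + 2*(0)*conj(1) + 2*(-sqrt(2))*conj(1) + 4*(0)*conj(1) + 4*(0)*conj(1)]
      = (1/16)[(2) + (-2) + (2*sqrt(2)) + (0) + (-2*sqrt(2)) + (0) + (0)] = 0/16 = 0
  <chi_2*chi_5, chi_2> = (1/16)[1*(2)*conj(1) + 1*(-2)*conj(1) + 2*(sqrt(2))*conj(1) + 2*(0)*conj(1) + 2*(-sqrt(2))*conj(1) + 4*(0)*conj(-1) + 4*(0)*conj(-1)]
      = (1/16)[(2) + (-2) + (2*sqrt(2)) + (0) + (-2*sqrt(2)) + (0) + (0)] = 0/16 = 0
  <chi_2*chi_5, chi_3> = (1/16)[1*(2)*conj(1) + 1*(-2)*conj(1) + 2*(sqrt(2))*conj(-1) + 2*(0)*conj(1) + 2*(-sqrt(2))*conj(-1) + 4*(0)*conj(1) + 4*(0)*conj(-1)]
      = (1/16)[(2) + (-2) + (-2*sqrt(2)) + (0) + (2*sqrt(2)) + (0) + (0)] = 0/16 = 0
  <chi_2*chi_5, chi_4> = (1/16)[1*(2)*conj(1) + 1*(-2)*conj(1) + 2*(sqrt(2))*conj(-1) + 2*(0)*conj(1) + 2*(-sqrt(2))*conj(-1) + 4*(0)*conj(-1) + 4*(0)*conj(1)]
      = (1/16)[(2) + (-2) + (-2*sqrt(2)) + (0) + (2*sqrt(2)) + (0) + (0)] = 0/16 = 0
  <chi_2*chi_5, chi_5> = (1/16)[1*(2)*conj(2) + 1*(-2)*conj(-2) + 2*(sqrt(2))*conj(sqrt(2)) + 2*(0)*conj(0) + 2*(-sqrt(2))*conj(-sqrt(2)) + 4*(0)*conj(0) + 4*(0)*conj(0)]
      = (1/16)[(4) + (4) + (4) + (0) + (4) + (0) + (0)] = 16/16 = 1
  <chi_2*chi_5, chi_6> = (1/16)[1*(2)*conj(2) + 1*(-2)*conj(2) + 2*(sqrt(2))*conj(0) + 2*(0)*conj(-2) + 2*(-sqrt(2))*conj(0) + 4*(0)*conj(0) + 4*(0)*conj(0)]
      = (1/16)[(4) + (-4) + (0) + (0) + (0) + (0) + (0)] = 0/16 = 0
  <chi_2*chi_5, chi_7> = (1/16)[1*(2)*conj(2) + 1*(-2)*conj(-2) + 2*(sqrt(2))*conj(-sqrt(2)) + 2*(0)*conj(0) + 2*(-sqrt(2))*conj(sqrt(2)) + 4*(0)*conj(0) + 4*(0)*conj(0)]
      = (1/16)[(4) + (4) + (-4) + (0) + (-4) + (0) + (0)] = 0/16 = 0
Hence the multiplicities are chi_5: 1. Dimension check: dim(chi_2)*dim(chi_5) = 1*2 = 2 and sum (mult * dim) = 1*2 = 2.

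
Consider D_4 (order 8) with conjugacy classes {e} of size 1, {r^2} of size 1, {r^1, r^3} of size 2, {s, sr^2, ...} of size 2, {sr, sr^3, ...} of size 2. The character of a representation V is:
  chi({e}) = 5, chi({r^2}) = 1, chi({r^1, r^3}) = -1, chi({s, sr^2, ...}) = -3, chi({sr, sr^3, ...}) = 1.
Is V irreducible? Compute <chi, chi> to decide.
Not irreducible (reducible): <chi, chi> = 6 > 1.

Reasoning: <chi, chi> = (1/|G|) sum_C |C| * |chi(C)|^2 = (1/8)[1*|5|^2 + 1*|1|^2 + 2*|-1|^2 + 2*|-3|^2 + 2*|1|^2]
  = (1/8)[(25) + (1) + (2) + (18) + (2)] = 48/8 = 6.
A character is irreducible iff <chi, chi> = 1, so this representation is reducible.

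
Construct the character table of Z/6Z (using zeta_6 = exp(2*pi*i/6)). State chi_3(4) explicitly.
Character table of Z/6Z (irreps indexed chi_0,...,chi_5 with chi_k(m) = zeta_6^(k*m), zeta_6 = exp(2*pi*i/6)):
  irrep \ class  {0} (size 1)  {1} (size 1)    {2} (size 1)    {3} (size 1)  {4} (size 1)    {5} (size 1)  
  chi_0          1             1               1               1             1               1             
  chi_1          1             exp(I*pi/3)     exp(2*I*pi/3)   -1            exp(-2*I*pi/3)  exp(-I*pi/3)  
  chi_2          1             exp(2*I*pi/3)   exp(-2*I*pi/3)  1             exp(2*I*pi/3)   exp(-2*I*pi/3)
  chi_3          1             -1              1               -1            1               -1            
  chi_4          1             exp(-2*I*pi/3)  exp(2*I*pi/3)   1             exp(-2*I*pi/3)  exp(2*I*pi/3) 
  chi_5          1             exp(-I*pi/3)    exp(-2*I*pi/3)  -1            exp(2*I*pi/3)   exp(I*pi/3)   

Spot check: chi_3(4) = zeta_6^(3*4) = zeta_6^12 = 1.

Working: Z/6Z is abelian, so all 6 irreducible complex representations are 1-dimensional. They are given by chi_k(m) = zeta_6^(k*m) for k = 0,...,5. Row orthogonality: sum_m chi_k(m) conj(chi_l(m)) = 6 * [k = l].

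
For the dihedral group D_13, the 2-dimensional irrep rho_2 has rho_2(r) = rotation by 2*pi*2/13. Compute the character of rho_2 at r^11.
chi_{rho_2}(r^11) = 2*cos(2*pi*2*11/13) = -2*cos(5*pi/13)

Proof sketch: rho_2(r^11) is rotation by angle 2*pi*2*11/13, whose trace is 2*cos(2*pi*2*11/13) = -2*cos(5*pi/13).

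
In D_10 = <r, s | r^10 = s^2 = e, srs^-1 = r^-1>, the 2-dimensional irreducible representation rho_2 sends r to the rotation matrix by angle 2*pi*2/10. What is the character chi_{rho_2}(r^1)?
chi_{rho_2}(r^1) = 2*cos(2*pi*2*1/10) = -1/2 + sqrt(5)/2

Derivation: rho_2(r^1) is rotation by angle 2*pi*2*1/10, whose trace is 2*cos(2*pi*2*1/10) = -1/2 + sqrt(5)/2.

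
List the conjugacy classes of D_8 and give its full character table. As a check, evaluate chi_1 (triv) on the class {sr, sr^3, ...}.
Conjugacy classes: {e} of size 1, {r^4} of size 1, {r^1, r^7} of size 2, {r^2, r^6} of size 2, {r^3, r^5} of size 2, {s, sr^2, ...} of size 4, {sr, sr^3, ...} of size 4.
Character table:
  irrep \ class              {e} (size 1)  {r^4} (size 1)  {r^1, r^7} (size 2)  {r^2, r^6} (size 2)  {r^3, r^5} (size 2)  {s, sr^2, ...} (size 4)  {sr, sr^3, ...} (size 4)
  chi_1 (triv)               1             1               1                    1                    1                    1                        1                       
  chi_2 (sign: r->1, s->-1)  1             1               1                    1                    1                    -1                       -1                      
  chi_3 (r->-1, s->1)        1             1               -1                   1                    -1                   1                        -1                      
  chi_4 (r->-1, s->-1)       1             1               -1                   1                    -1                   -1                       1                       
  chi_5 (2d, j=1)            2             -2              sqrt(2)              0                    -sqrt(2)             0                        0                       
  chi_6 (2d, j=2)            2             2               0                    -2                   0                    0                        0                       
  chi_7 (2d, j=3)            2             -2              -sqrt(2)             0                    sqrt(2)              0                        0                       

Spot check: chi_1 (triv) on {sr, sr^3, ...} = 1.

D_8 has order 2*8 = 16 with 7 conjugacy classes, hence 7 irreducibles. Sum of squared dims 1 + 1 + 1 + 1 + 4 + 4 + 4 = 16 = |G|. Linear characters come from the abelianisation; the 2-dimensional irreps have character r^k -> 2*cos(2*pi*j*k/8), reflections -> 0.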